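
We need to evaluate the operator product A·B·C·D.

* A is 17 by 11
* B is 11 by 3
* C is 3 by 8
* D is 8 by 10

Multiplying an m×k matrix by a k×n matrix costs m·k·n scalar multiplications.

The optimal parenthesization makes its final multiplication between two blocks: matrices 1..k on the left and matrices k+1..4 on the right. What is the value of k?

2

Adjacent pairs: AB = 17·11·3 = 561; BC = 11·3·8 = 264; CD = 3·8·10 = 240.
Length 3: A..C: k=1: 0+264+17·11·8=1760; k=2: 561+0+17·3·8=969 → min 969 | B..D: k=2: 0+240+11·3·10=570; k=3: 264+0+11·8·10=1144 → min 570.
Top-level splits: k=1: (A..A)·(B..D) → 0+570+17·11·10 = 2440; k=2: (A..B)·(C..D) → 561+240+17·3·10 = 1311; k=3: (A..C)·(D..D) → 969+0+17·8·10 = 2329.
Best split is after B, i.e. k = 2.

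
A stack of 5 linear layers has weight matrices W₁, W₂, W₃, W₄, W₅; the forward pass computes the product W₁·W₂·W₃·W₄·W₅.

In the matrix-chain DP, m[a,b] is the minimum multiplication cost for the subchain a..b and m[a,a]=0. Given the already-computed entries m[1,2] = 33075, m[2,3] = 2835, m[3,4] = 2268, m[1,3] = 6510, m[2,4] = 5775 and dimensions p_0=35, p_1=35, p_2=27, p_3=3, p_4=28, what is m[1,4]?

m[1,4] = min over k∈[1,3] of m[1,k]+m[k+1,4]+p_{0}·p_k·p_{4}.
k=1: 0 + 5775 + 35·35·28 = 40075; k=2: 33075 + 2268 + 35·27·28 = 61803; k=3: 6510 + 0 + 35·3·28 = 9450.
Minimum: 9450 at k=3.

9450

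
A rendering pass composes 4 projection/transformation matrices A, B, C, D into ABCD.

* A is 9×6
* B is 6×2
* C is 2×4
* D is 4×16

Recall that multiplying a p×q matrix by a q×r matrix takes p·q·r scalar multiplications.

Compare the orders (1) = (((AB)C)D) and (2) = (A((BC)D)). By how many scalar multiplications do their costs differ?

Order (1) = (((AB)C)D): (AB): 9×6 by 6×2 → 9×2, cost 9·6·2 = 108; ((AB)C): 9×2 by 2×4 → 9×4, cost 9·2·4 = 72; cumulative 180; (((AB)C)D): 9×4 by 4×16 → 9×16, cost 9·4·16 = 576; cumulative 756. Total 756.
Order (2) = (A((BC)D)): (BC): 6×2 by 2×4 → 6×4, cost 6·2·4 = 48; ((BC)D): 6×4 by 4×16 → 6×16, cost 6·4·16 = 384; cumulative 432; (A((BC)D)): 9×6 by 6×16 → 9×16, cost 9·6·16 = 864; cumulative 1296. Total 1296.
Difference: |756 − 1296| = 540.

540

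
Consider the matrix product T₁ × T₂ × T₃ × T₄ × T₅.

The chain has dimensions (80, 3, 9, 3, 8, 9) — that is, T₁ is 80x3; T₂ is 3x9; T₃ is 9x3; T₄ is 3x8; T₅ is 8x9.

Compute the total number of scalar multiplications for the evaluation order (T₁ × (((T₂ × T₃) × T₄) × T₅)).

2529

(T₂ × T₃): 3×9 by 9×3 → 3×3, cost 3·9·3 = 81
((T₂ × T₃) × T₄): 3×3 by 3×8 → 3×8, cost 3·3·8 = 72; cumulative 153
(((T₂ × T₃) × T₄) × T₅): 3×8 by 8×9 → 3×9, cost 3·8·9 = 216; cumulative 369
(T₁ × (((T₂ × T₃) × T₄) × T₅)): 80×3 by 3×9 → 80×9, cost 80·3·9 = 2160; cumulative 2529
Total: 2529 scalar multiplications.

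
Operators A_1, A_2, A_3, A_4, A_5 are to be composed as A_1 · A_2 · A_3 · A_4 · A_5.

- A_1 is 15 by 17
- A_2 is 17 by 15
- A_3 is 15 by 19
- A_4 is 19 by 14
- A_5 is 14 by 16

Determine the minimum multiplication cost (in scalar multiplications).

14325

Adjacent pairs: A_1A_2 = 15·17·15 = 3825; A_2A_3 = 17·15·19 = 4845; A_3A_4 = 15·19·14 = 3990; A_4A_5 = 19·14·16 = 4256.
Length 3: A_1..A_3: k=1: 0+4845+15·17·19=9690; k=2: 3825+0+15·15·19=8100 → min 8100 | A_2..A_4: k=2: 0+3990+17·15·14=7560; k=3: 4845+0+17·19·14=9367 → min 7560 | A_3..A_5: k=3: 0+4256+15·19·16=8816; k=4: 3990+0+15·14·16=7350 → min 7350.
Length 4: A_1..A_4: k=1: 0+7560+15·17·14=11130; k=2: 3825+3990+15·15·14=10965; k=3: 8100+0+15·19·14=12090 → min 10965 | A_2..A_5: k=2: 0+7350+17·15·16=11430; k=3: 4845+4256+17·19·16=14269; k=4: 7560+0+17·14·16=11368 → min 11368.
Length 5: A_1..A_5: k=1: 0+11368+15·17·16=15448; k=2: 3825+7350+15·15·16=14775; k=3: 8100+4256+15·19·16=16916; k=4: 10965+0+15·14·16=14325 → min 14325.
Optimal order: (((A_1 · A_2) · (A_3 · A_4)) · A_5) with cost 14325.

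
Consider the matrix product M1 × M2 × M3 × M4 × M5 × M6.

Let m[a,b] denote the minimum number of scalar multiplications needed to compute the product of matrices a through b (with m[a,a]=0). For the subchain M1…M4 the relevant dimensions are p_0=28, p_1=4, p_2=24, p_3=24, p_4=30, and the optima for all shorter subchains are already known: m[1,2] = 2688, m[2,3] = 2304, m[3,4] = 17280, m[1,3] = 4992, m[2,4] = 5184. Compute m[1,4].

8544

m[1,4] = min over k∈[1,3] of m[1,k]+m[k+1,4]+p_{0}·p_k·p_{4}.
k=1: 0 + 5184 + 28·4·30 = 8544; k=2: 2688 + 17280 + 28·24·30 = 40128; k=3: 4992 + 0 + 28·24·30 = 25152.
Minimum: 8544 at k=1.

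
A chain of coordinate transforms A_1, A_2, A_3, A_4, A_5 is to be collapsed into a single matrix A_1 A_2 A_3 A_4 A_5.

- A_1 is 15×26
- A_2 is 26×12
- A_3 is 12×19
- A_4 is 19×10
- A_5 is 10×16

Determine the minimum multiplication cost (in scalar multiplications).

Adjacent pairs: A_1A_2 = 15·26·12 = 4680; A_2A_3 = 26·12·19 = 5928; A_3A_4 = 12·19·10 = 2280; A_4A_5 = 19·10·16 = 3040.
Length 3: A_1..A_3: k=1: 0+5928+15·26·19=13338; k=2: 4680+0+15·12·19=8100 → min 8100 | A_2..A_4: k=2: 0+2280+26·12·10=5400; k=3: 5928+0+26·19·10=10868 → min 5400 | A_3..A_5: k=3: 0+3040+12·19·16=6688; k=4: 2280+0+12·10·16=4200 → min 4200.
Length 4: A_1..A_4: k=1: 0+5400+15·26·10=9300; k=2: 4680+2280+15·12·10=8760; k=3: 8100+0+15·19·10=10950 → min 8760 | A_2..A_5: k=2: 0+4200+26·12·16=9192; k=3: 5928+3040+26·19·16=16872; k=4: 5400+0+26·10·16=9560 → min 9192.
Length 5: A_1..A_5: k=1: 0+9192+15·26·16=15432; k=2: 4680+4200+15·12·16=11760; k=3: 8100+3040+15·19·16=15700; k=4: 8760+0+15·10·16=11160 → min 11160.
Optimal order: (((A_1 A_2) (A_3 A_4)) A_5) with cost 11160.

11160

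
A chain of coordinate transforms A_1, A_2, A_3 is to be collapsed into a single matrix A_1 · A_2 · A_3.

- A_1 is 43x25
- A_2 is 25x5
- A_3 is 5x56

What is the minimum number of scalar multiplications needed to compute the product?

Order (A_1 · (A_2 · A_3)): (A_2 · A_3): 25×5 by 5×56 → 25×56, cost 25·5·56 = 7000; (A_1 · (A_2 · A_3)): 43×25 by 25×56 → 43×56, cost 43·25·56 = 60200; cumulative 67200. Total 67200.
Order ((A_1 · A_2) · A_3): (A_1 · A_2): 43×25 by 25×5 → 43×5, cost 43·25·5 = 5375; ((A_1 · A_2) · A_3): 43×5 by 5×56 → 43×56, cost 43·5·56 = 12040; cumulative 17415. Total 17415.
Minimum: 17415.

17415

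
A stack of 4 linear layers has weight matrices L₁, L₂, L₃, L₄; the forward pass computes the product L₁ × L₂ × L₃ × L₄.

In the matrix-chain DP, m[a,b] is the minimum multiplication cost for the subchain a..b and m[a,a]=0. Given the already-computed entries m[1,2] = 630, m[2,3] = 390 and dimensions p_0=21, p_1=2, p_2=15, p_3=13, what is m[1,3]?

936

m[1,3] = min over k∈[1,2] of m[1,k]+m[k+1,3]+p_{0}·p_k·p_{3}.
k=1: 0 + 390 + 21·2·13 = 936; k=2: 630 + 0 + 21·15·13 = 4725.
Minimum: 936 at k=1.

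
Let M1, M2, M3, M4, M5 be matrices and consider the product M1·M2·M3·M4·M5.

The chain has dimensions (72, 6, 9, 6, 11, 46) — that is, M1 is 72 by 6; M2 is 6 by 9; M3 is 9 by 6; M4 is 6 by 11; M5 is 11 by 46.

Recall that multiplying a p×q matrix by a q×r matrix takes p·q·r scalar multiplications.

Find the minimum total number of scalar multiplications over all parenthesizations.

23628

Adjacent pairs: M1M2 = 72·6·9 = 3888; M2M3 = 6·9·6 = 324; M3M4 = 9·6·11 = 594; M4M5 = 6·11·46 = 3036.
Length 3: M1..M3: k=1: 0+324+72·6·6=2916; k=2: 3888+0+72·9·6=7776 → min 2916 | M2..M4: k=2: 0+594+6·9·11=1188; k=3: 324+0+6·6·11=720 → min 720 | M3..M5: k=3: 0+3036+9·6·46=5520; k=4: 594+0+9·11·46=5148 → min 5148.
Length 4: M1..M4: k=1: 0+720+72·6·11=5472; k=2: 3888+594+72·9·11=11610; k=3: 2916+0+72·6·11=7668 → min 5472 | M2..M5: k=2: 0+5148+6·9·46=7632; k=3: 324+3036+6·6·46=5016; k=4: 720+0+6·11·46=3756 → min 3756.
Length 5: M1..M5: k=1: 0+3756+72·6·46=23628; k=2: 3888+5148+72·9·46=38844; k=3: 2916+3036+72·6·46=25824; k=4: 5472+0+72·11·46=41904 → min 23628.
Optimal order: (M1·(((M2·M3)·M4)·M5)) with cost 23628.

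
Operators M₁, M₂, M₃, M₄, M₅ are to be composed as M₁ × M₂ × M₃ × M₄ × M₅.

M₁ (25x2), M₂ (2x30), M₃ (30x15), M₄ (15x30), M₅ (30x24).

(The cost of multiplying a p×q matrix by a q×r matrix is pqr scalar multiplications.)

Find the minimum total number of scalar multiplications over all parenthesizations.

4440

Adjacent pairs: M₁M₂ = 25·2·30 = 1500; M₂M₃ = 2·30·15 = 900; M₃M₄ = 30·15·30 = 13500; M₄M₅ = 15·30·24 = 10800.
Length 3: M₁..M₃: k=1: 0+900+25·2·15=1650; k=2: 1500+0+25·30·15=12750 → min 1650 | M₂..M₄: k=2: 0+13500+2·30·30=15300; k=3: 900+0+2·15·30=1800 → min 1800 | M₃..M₅: k=3: 0+10800+30·15·24=21600; k=4: 13500+0+30·30·24=35100 → min 21600.
Length 4: M₁..M₄: k=1: 0+1800+25·2·30=3300; k=2: 1500+13500+25·30·30=37500; k=3: 1650+0+25·15·30=12900 → min 3300 | M₂..M₅: k=2: 0+21600+2·30·24=23040; k=3: 900+10800+2·15·24=12420; k=4: 1800+0+2·30·24=3240 → min 3240.
Length 5: M₁..M₅: k=1: 0+3240+25·2·24=4440; k=2: 1500+21600+25·30·24=41100; k=3: 1650+10800+25·15·24=21450; k=4: 3300+0+25·30·24=21300 → min 4440.
Optimal order: (M₁ × (((M₂ × M₃) × M₄) × M₅)) with cost 4440.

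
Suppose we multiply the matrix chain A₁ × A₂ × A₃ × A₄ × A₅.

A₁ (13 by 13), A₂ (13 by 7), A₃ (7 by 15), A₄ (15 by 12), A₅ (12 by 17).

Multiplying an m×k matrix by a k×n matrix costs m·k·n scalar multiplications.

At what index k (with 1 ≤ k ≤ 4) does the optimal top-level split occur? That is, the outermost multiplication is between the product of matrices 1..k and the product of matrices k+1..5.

2

Adjacent pairs: A₁A₂ = 13·13·7 = 1183; A₂A₃ = 13·7·15 = 1365; A₃A₄ = 7·15·12 = 1260; A₄A₅ = 15·12·17 = 3060.
Length 3: A₁..A₃: k=1: 0+1365+13·13·15=3900; k=2: 1183+0+13·7·15=2548 → min 2548 | A₂..A₄: k=2: 0+1260+13·7·12=2352; k=3: 1365+0+13·15·12=3705 → min 2352 | A₃..A₅: k=3: 0+3060+7·15·17=4845; k=4: 1260+0+7·12·17=2688 → min 2688.
Length 4: A₁..A₄: k=1: 0+2352+13·13·12=4380; k=2: 1183+1260+13·7·12=3535; k=3: 2548+0+13·15·12=4888 → min 3535 | A₂..A₅: k=2: 0+2688+13·7·17=4235; k=3: 1365+3060+13·15·17=7740; k=4: 2352+0+13·12·17=5004 → min 4235.
Top-level splits: k=1: (A₁..A₁)·(A₂..A₅) → 0+4235+13·13·17 = 7108; k=2: (A₁..A₂)·(A₃..A₅) → 1183+2688+13·7·17 = 5418; k=3: (A₁..A₃)·(A₄..A₅) → 2548+3060+13·15·17 = 8923; k=4: (A₁..A₄)·(A₅..A₅) → 3535+0+13·12·17 = 6187.
Best split is after A₂, i.e. k = 2.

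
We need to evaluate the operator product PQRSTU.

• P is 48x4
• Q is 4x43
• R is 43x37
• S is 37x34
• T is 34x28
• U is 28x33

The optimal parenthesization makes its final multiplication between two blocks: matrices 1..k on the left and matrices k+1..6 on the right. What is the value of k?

1

Adjacent pairs: PQ = 48·4·43 = 8256; QR = 4·43·37 = 6364; RS = 43·37·34 = 54094; ST = 37·34·28 = 35224; TU = 34·28·33 = 31416.
Length 3: P..R: k=1: 0+6364+48·4·37=13468; k=2: 8256+0+48·43·37=84624 → min 13468 | Q..S: k=2: 0+54094+4·43·34=59942; k=3: 6364+0+4·37·34=11396 → min 11396 | R..T: k=3: 0+35224+43·37·28=79772; k=4: 54094+0+43·34·28=95030 → min 79772 | S..U: k=4: 0+31416+37·34·33=72930; k=5: 35224+0+37·28·33=69412 → min 69412.
Length 4: P..S: k=1: 0+11396+48·4·34=17924; k=2: 8256+54094+48·43·34=132526; k=3: 13468+0+48·37·34=73852 → min 17924 | Q..T: k=2: 0+79772+4·43·28=84588; k=3: 6364+35224+4·37·28=45732; k=4: 11396+0+4·34·28=15204 → min 15204 | R..U: k=3: 0+69412+43·37·33=121915; k=4: 54094+31416+43·34·33=133756; k=5: 79772+0+43·28·33=119504 → min 119504.
Length 5: P..T: k=1: 0+15204+48·4·28=20580; k=2: 8256+79772+48·43·28=145820; k=3: 13468+35224+48·37·28=98420; k=4: 17924+0+48·34·28=63620 → min 20580 | Q..U: k=2: 0+119504+4·43·33=125180; k=3: 6364+69412+4·37·33=80660; k=4: 11396+31416+4·34·33=47300; k=5: 15204+0+4·28·33=18900 → min 18900.
Top-level splits: k=1: (P..P)·(Q..U) → 0+18900+48·4·33 = 25236; k=2: (P..Q)·(R..U) → 8256+119504+48·43·33 = 195872; k=3: (P..R)·(S..U) → 13468+69412+48·37·33 = 141488; k=4: (P..S)·(T..U) → 17924+31416+48·34·33 = 103196; k=5: (P..T)·(U..U) → 20580+0+48·28·33 = 64932.
Best split is after P, i.e. k = 1.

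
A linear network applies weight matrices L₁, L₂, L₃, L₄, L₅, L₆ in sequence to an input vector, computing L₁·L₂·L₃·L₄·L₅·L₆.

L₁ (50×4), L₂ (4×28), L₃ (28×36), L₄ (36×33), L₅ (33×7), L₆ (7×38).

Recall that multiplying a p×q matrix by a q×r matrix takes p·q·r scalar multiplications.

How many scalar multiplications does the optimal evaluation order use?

Adjacent pairs: L₁L₂ = 50·4·28 = 5600; L₂L₃ = 4·28·36 = 4032; L₃L₄ = 28·36·33 = 33264; L₄L₅ = 36·33·7 = 8316; L₅L₆ = 33·7·38 = 8778.
Length 3: L₁..L₃: k=1: 0+4032+50·4·36=11232; k=2: 5600+0+50·28·36=56000 → min 11232 | L₂..L₄: k=2: 0+33264+4·28·33=36960; k=3: 4032+0+4·36·33=8784 → min 8784 | L₃..L₅: k=3: 0+8316+28·36·7=15372; k=4: 33264+0+28·33·7=39732 → min 15372 | L₄..L₆: k=4: 0+8778+36·33·38=53922; k=5: 8316+0+36·7·38=17892 → min 17892.
Length 4: L₁..L₄: k=1: 0+8784+50·4·33=15384; k=2: 5600+33264+50·28·33=85064; k=3: 11232+0+50·36·33=70632 → min 15384 | L₂..L₅: k=2: 0+15372+4·28·7=16156; k=3: 4032+8316+4·36·7=13356; k=4: 8784+0+4·33·7=9708 → min 9708 | L₃..L₆: k=3: 0+17892+28·36·38=56196; k=4: 33264+8778+28·33·38=77154; k=5: 15372+0+28·7·38=22820 → min 22820.
Length 5: L₁..L₅: k=1: 0+9708+50·4·7=11108; k=2: 5600+15372+50·28·7=30772; k=3: 11232+8316+50·36·7=32148; k=4: 15384+0+50·33·7=26934 → min 11108 | L₂..L₆: k=2: 0+22820+4·28·38=27076; k=3: 4032+17892+4·36·38=27396; k=4: 8784+8778+4·33·38=22578; k=5: 9708+0+4·7·38=10772 → min 10772.
Length 6: L₁..L₆: k=1: 0+10772+50·4·38=18372; k=2: 5600+22820+50·28·38=81620; k=3: 11232+17892+50·36·38=97524; k=4: 15384+8778+50·33·38=86862; k=5: 11108+0+50·7·38=24408 → min 18372.
Optimal order: (L₁·((((L₂·L₃)·L₄)·L₅)·L₆)) with cost 18372.

18372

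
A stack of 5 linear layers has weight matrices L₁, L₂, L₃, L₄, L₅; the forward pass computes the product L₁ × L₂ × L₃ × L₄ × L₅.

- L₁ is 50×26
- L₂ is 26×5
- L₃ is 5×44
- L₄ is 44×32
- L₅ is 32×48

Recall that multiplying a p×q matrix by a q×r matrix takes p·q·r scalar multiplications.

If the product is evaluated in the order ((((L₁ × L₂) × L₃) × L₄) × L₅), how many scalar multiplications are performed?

164700

(L₁ × L₂): 50×26 by 26×5 → 50×5, cost 50·26·5 = 6500
((L₁ × L₂) × L₃): 50×5 by 5×44 → 50×44, cost 50·5·44 = 11000; cumulative 17500
(((L₁ × L₂) × L₃) × L₄): 50×44 by 44×32 → 50×32, cost 50·44·32 = 70400; cumulative 87900
((((L₁ × L₂) × L₃) × L₄) × L₅): 50×32 by 32×48 → 50×48, cost 50·32·48 = 76800; cumulative 164700
Total: 164700 scalar multiplications.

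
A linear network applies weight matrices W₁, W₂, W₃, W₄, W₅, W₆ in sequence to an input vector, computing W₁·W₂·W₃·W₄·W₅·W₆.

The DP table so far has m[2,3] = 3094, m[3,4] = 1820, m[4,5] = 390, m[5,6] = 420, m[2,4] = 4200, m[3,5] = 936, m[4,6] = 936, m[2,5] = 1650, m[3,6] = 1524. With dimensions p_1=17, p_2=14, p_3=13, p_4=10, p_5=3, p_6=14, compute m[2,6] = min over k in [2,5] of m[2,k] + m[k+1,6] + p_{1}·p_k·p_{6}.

2364

m[2,6] = min over k∈[2,5] of m[2,k]+m[k+1,6]+p_{1}·p_k·p_{6}.
k=2: 0 + 1524 + 17·14·14 = 4856; k=3: 3094 + 936 + 17·13·14 = 7124; k=4: 4200 + 420 + 17·10·14 = 7000; k=5: 1650 + 0 + 17·3·14 = 2364.
Minimum: 2364 at k=5.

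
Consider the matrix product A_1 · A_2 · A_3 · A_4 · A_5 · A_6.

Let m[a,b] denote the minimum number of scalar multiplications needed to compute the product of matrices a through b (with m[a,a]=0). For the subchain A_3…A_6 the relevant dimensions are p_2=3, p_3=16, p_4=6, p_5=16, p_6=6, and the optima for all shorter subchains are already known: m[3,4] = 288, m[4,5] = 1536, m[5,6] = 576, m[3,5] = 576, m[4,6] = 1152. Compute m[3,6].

864

m[3,6] = min over k∈[3,5] of m[3,k]+m[k+1,6]+p_{2}·p_k·p_{6}.
k=3: 0 + 1152 + 3·16·6 = 1440; k=4: 288 + 576 + 3·6·6 = 972; k=5: 576 + 0 + 3·16·6 = 864.
Minimum: 864 at k=5.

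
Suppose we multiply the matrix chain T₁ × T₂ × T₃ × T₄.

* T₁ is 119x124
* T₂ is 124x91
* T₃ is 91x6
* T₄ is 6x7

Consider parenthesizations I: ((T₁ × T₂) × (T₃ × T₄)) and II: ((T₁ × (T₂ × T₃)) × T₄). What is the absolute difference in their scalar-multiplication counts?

Order I = ((T₁ × T₂) × (T₃ × T₄)): (T₁ × T₂): 119×124 by 124×91 → 119×91, cost 119·124·91 = 1342796; (T₃ × T₄): 91×6 by 6×7 → 91×7, cost 91·6·7 = 3822; ((T₁ × T₂) × (T₃ × T₄)): 119×91 by 91×7 → 119×7, cost 119·91·7 = 75803; cumulative 1422421. Total 1422421.
Order II = ((T₁ × (T₂ × T₃)) × T₄): (T₂ × T₃): 124×91 by 91×6 → 124×6, cost 124·91·6 = 67704; (T₁ × (T₂ × T₃)): 119×124 by 124×6 → 119×6, cost 119·124·6 = 88536; cumulative 156240; ((T₁ × (T₂ × T₃)) × T₄): 119×6 by 6×7 → 119×7, cost 119·6·7 = 4998; cumulative 161238. Total 161238.
Difference: |1422421 − 161238| = 1261183.

1261183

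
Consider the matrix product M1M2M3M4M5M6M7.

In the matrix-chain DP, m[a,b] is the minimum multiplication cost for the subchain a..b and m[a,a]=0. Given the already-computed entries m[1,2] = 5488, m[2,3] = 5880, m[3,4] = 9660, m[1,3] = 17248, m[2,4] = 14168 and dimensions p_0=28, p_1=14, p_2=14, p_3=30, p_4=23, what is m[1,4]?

23184

m[1,4] = min over k∈[1,3] of m[1,k]+m[k+1,4]+p_{0}·p_k·p_{4}.
k=1: 0 + 14168 + 28·14·23 = 23184; k=2: 5488 + 9660 + 28·14·23 = 24164; k=3: 17248 + 0 + 28·30·23 = 36568.
Minimum: 23184 at k=1.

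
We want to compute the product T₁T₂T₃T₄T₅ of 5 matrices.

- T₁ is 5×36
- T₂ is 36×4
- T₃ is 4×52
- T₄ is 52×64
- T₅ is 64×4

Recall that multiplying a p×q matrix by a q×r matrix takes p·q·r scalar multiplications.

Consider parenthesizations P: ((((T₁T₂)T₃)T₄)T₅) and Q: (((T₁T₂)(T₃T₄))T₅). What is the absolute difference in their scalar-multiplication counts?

3088

Order P = ((((T₁T₂)T₃)T₄)T₅): (T₁T₂): 5×36 by 36×4 → 5×4, cost 5·36·4 = 720; ((T₁T₂)T₃): 5×4 by 4×52 → 5×52, cost 5·4·52 = 1040; cumulative 1760; (((T₁T₂)T₃)T₄): 5×52 by 52×64 → 5×64, cost 5·52·64 = 16640; cumulative 18400; ((((T₁T₂)T₃)T₄)T₅): 5×64 by 64×4 → 5×4, cost 5·64·4 = 1280; cumulative 19680. Total 19680.
Order Q = (((T₁T₂)(T₃T₄))T₅): (T₁T₂): 5×36 by 36×4 → 5×4, cost 5·36·4 = 720; (T₃T₄): 4×52 by 52×64 → 4×64, cost 4·52·64 = 13312; ((T₁T₂)(T₃T₄)): 5×4 by 4×64 → 5×64, cost 5·4·64 = 1280; cumulative 15312; (((T₁T₂)(T₃T₄))T₅): 5×64 by 64×4 → 5×4, cost 5·64·4 = 1280; cumulative 16592. Total 16592.
Difference: |19680 − 16592| = 3088.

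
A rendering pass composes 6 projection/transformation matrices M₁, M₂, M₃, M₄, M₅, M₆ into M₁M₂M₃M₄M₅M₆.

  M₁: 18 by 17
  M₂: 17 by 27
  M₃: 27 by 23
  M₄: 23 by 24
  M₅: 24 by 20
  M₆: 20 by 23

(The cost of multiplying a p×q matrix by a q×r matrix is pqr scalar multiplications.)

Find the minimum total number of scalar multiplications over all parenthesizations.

Adjacent pairs: M₁M₂ = 18·17·27 = 8262; M₂M₃ = 17·27·23 = 10557; M₃M₄ = 27·23·24 = 14904; M₄M₅ = 23·24·20 = 11040; M₅M₆ = 24·20·23 = 11040.
Length 3: M₁..M₃: k=1: 0+10557+18·17·23=17595; k=2: 8262+0+18·27·23=19440 → min 17595 | M₂..M₄: k=2: 0+14904+17·27·24=25920; k=3: 10557+0+17·23·24=19941 → min 19941 | M₃..M₅: k=3: 0+11040+27·23·20=23460; k=4: 14904+0+27·24·20=27864 → min 23460 | M₄..M₆: k=4: 0+11040+23·24·23=23736; k=5: 11040+0+23·20·23=21620 → min 21620.
Length 4: M₁..M₄: k=1: 0+19941+18·17·24=27285; k=2: 8262+14904+18·27·24=34830; k=3: 17595+0+18·23·24=27531 → min 27285 | M₂..M₅: k=2: 0+23460+17·27·20=32640; k=3: 10557+11040+17·23·20=29417; k=4: 19941+0+17·24·20=28101 → min 28101 | M₃..M₆: k=3: 0+21620+27·23·23=35903; k=4: 14904+11040+27·24·23=40848; k=5: 23460+0+27·20·23=35880 → min 35880.
Length 5: M₁..M₅: k=1: 0+28101+18·17·20=34221; k=2: 8262+23460+18·27·20=41442; k=3: 17595+11040+18·23·20=36915; k=4: 27285+0+18·24·20=35925 → min 34221 | M₂..M₆: k=2: 0+35880+17·27·23=46437; k=3: 10557+21620+17·23·23=41170; k=4: 19941+11040+17·24·23=40365; k=5: 28101+0+17·20·23=35921 → min 35921.
Length 6: M₁..M₆: k=1: 0+35921+18·17·23=42959; k=2: 8262+35880+18·27·23=55320; k=3: 17595+21620+18·23·23=48737; k=4: 27285+11040+18·24·23=48261; k=5: 34221+0+18·20·23=42501 → min 42501.
Optimal order: ((M₁(((M₂M₃)M₄)M₅))M₆) with cost 42501.

42501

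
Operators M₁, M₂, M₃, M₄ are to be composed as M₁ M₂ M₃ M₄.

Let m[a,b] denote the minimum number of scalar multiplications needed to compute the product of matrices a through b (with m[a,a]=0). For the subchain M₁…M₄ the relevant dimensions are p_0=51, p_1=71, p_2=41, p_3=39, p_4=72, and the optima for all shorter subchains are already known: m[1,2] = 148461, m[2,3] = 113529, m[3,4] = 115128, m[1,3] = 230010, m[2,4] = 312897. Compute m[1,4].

m[1,4] = min over k∈[1,3] of m[1,k]+m[k+1,4]+p_{0}·p_k·p_{4}.
k=1: 0 + 312897 + 51·71·72 = 573609; k=2: 148461 + 115128 + 51·41·72 = 414141; k=3: 230010 + 0 + 51·39·72 = 373218.
Minimum: 373218 at k=3.

373218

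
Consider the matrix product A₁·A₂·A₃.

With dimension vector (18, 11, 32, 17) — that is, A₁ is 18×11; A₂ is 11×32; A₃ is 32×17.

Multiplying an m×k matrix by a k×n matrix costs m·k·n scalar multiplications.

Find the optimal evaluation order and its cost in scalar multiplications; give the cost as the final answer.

(A₁·(A₂·A₃)): cost 9350.
((A₁·A₂)·A₃): cost 16128.
Optimal: (A₁·(A₂·A₃)) with cost 9350.

9350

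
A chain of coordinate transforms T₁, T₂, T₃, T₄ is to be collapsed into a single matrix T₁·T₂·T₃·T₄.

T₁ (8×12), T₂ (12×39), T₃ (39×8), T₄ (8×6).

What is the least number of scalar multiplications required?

Adjacent pairs: T₁T₂ = 8·12·39 = 3744; T₂T₃ = 12·39·8 = 3744; T₃T₄ = 39·8·6 = 1872.
Length 3: T₁..T₃: k=1: 0+3744+8·12·8=4512; k=2: 3744+0+8·39·8=6240 → min 4512 | T₂..T₄: k=2: 0+1872+12·39·6=4680; k=3: 3744+0+12·8·6=4320 → min 4320.
Length 4: T₁..T₄: k=1: 0+4320+8·12·6=4896; k=2: 3744+1872+8·39·6=7488; k=3: 4512+0+8·8·6=4896 → min 4896.
Optimal order: (T₁·((T₂·T₃)·T₄)) with cost 4896.

4896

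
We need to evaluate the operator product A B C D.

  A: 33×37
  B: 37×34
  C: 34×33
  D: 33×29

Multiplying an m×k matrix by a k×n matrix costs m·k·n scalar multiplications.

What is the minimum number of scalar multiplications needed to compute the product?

Adjacent pairs: AB = 33·37·34 = 41514; BC = 37·34·33 = 41514; CD = 34·33·29 = 32538.
Length 3: A..C: k=1: 0+41514+33·37·33=81807; k=2: 41514+0+33·34·33=78540 → min 78540 | B..D: k=2: 0+32538+37·34·29=69020; k=3: 41514+0+37·33·29=76923 → min 69020.
Length 4: A..D: k=1: 0+69020+33·37·29=104429; k=2: 41514+32538+33·34·29=106590; k=3: 78540+0+33·33·29=110121 → min 104429.
Optimal order: (A (B (C D))) with cost 104429.

104429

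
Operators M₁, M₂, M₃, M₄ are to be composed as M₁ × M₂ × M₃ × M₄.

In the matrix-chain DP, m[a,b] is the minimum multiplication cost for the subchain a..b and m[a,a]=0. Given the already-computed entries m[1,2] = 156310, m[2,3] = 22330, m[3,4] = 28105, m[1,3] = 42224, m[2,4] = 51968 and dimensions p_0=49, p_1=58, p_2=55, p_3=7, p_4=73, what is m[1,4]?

m[1,4] = min over k∈[1,3] of m[1,k]+m[k+1,4]+p_{0}·p_k·p_{4}.
k=1: 0 + 51968 + 49·58·73 = 259434; k=2: 156310 + 28105 + 49·55·73 = 381150; k=3: 42224 + 0 + 49·7·73 = 67263.
Minimum: 67263 at k=3.

67263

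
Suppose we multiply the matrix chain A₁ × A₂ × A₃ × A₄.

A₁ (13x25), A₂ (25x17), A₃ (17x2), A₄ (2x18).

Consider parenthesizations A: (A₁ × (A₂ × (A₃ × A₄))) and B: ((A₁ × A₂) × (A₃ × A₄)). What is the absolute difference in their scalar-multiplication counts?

3997

Order A = (A₁ × (A₂ × (A₃ × A₄))): (A₃ × A₄): 17×2 by 2×18 → 17×18, cost 17·2·18 = 612; (A₂ × (A₃ × A₄)): 25×17 by 17×18 → 25×18, cost 25·17·18 = 7650; cumulative 8262; (A₁ × (A₂ × (A₃ × A₄))): 13×25 by 25×18 → 13×18, cost 13·25·18 = 5850; cumulative 14112. Total 14112.
Order B = ((A₁ × A₂) × (A₃ × A₄)): (A₁ × A₂): 13×25 by 25×17 → 13×17, cost 13·25·17 = 5525; (A₃ × A₄): 17×2 by 2×18 → 17×18, cost 17·2·18 = 612; ((A₁ × A₂) × (A₃ × A₄)): 13×17 by 17×18 → 13×18, cost 13·17·18 = 3978; cumulative 10115. Total 10115.
Difference: |14112 − 10115| = 3997.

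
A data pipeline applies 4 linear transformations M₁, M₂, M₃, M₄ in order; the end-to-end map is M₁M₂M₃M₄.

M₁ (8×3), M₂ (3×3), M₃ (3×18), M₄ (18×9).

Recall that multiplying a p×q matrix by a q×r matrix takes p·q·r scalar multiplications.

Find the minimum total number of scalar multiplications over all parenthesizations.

774

Adjacent pairs: M₁M₂ = 8·3·3 = 72; M₂M₃ = 3·3·18 = 162; M₃M₄ = 3·18·9 = 486.
Length 3: M₁..M₃: k=1: 0+162+8·3·18=594; k=2: 72+0+8·3·18=504 → min 504 | M₂..M₄: k=2: 0+486+3·3·9=567; k=3: 162+0+3·18·9=648 → min 567.
Length 4: M₁..M₄: k=1: 0+567+8·3·9=783; k=2: 72+486+8·3·9=774; k=3: 504+0+8·18·9=1800 → min 774.
Optimal order: ((M₁M₂)(M₃M₄)) with cost 774.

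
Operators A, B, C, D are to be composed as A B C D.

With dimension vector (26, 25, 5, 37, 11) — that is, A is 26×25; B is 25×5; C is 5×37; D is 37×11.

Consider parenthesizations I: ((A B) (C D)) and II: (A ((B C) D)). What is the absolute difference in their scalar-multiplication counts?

15235

Order I = ((A B) (C D)): (A B): 26×25 by 25×5 → 26×5, cost 26·25·5 = 3250; (C D): 5×37 by 37×11 → 5×11, cost 5·37·11 = 2035; ((A B) (C D)): 26×5 by 5×11 → 26×11, cost 26·5·11 = 1430; cumulative 6715. Total 6715.
Order II = (A ((B C) D)): (B C): 25×5 by 5×37 → 25×37, cost 25·5·37 = 4625; ((B C) D): 25×37 by 37×11 → 25×11, cost 25·37·11 = 10175; cumulative 14800; (A ((B C) D)): 26×25 by 25×11 → 26×11, cost 26·25·11 = 7150; cumulative 21950. Total 21950.
Difference: |6715 − 21950| = 15235.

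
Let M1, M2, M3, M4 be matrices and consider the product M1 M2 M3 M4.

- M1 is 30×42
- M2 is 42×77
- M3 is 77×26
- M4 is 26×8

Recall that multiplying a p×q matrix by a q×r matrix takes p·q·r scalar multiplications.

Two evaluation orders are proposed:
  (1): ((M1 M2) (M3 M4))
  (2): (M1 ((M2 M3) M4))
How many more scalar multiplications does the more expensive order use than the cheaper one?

Order (1) = ((M1 M2) (M3 M4)): (M1 M2): 30×42 by 42×77 → 30×77, cost 30·42·77 = 97020; (M3 M4): 77×26 by 26×8 → 77×8, cost 77·26·8 = 16016; ((M1 M2) (M3 M4)): 30×77 by 77×8 → 30×8, cost 30·77·8 = 18480; cumulative 131516. Total 131516.
Order (2) = (M1 ((M2 M3) M4)): (M2 M3): 42×77 by 77×26 → 42×26, cost 42·77·26 = 84084; ((M2 M3) M4): 42×26 by 26×8 → 42×8, cost 42·26·8 = 8736; cumulative 92820; (M1 ((M2 M3) M4)): 30×42 by 42×8 → 30×8, cost 30·42·8 = 10080; cumulative 102900. Total 102900.
Difference: |131516 − 102900| = 28616.

28616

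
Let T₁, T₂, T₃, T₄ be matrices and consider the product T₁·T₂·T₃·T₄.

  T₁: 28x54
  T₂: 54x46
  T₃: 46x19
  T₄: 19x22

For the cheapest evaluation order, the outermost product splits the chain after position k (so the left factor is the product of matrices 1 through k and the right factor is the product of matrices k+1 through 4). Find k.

3

Adjacent pairs: T₁T₂ = 28·54·46 = 69552; T₂T₃ = 54·46·19 = 47196; T₃T₄ = 46·19·22 = 19228.
Length 3: T₁..T₃: k=1: 0+47196+28·54·19=75924; k=2: 69552+0+28·46·19=94024 → min 75924 | T₂..T₄: k=2: 0+19228+54·46·22=73876; k=3: 47196+0+54·19·22=69768 → min 69768.
Top-level splits: k=1: (T₁..T₁)·(T₂..T₄) → 0+69768+28·54·22 = 103032; k=2: (T₁..T₂)·(T₃..T₄) → 69552+19228+28·46·22 = 117116; k=3: (T₁..T₃)·(T₄..T₄) → 75924+0+28·19·22 = 87628.
Best split is after T₃, i.e. k = 3.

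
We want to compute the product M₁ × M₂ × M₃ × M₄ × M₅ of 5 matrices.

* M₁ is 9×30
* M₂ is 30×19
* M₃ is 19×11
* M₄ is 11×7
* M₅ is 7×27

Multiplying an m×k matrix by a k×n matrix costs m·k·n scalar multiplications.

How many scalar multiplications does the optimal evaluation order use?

Adjacent pairs: M₁M₂ = 9·30·19 = 5130; M₂M₃ = 30·19·11 = 6270; M₃M₄ = 19·11·7 = 1463; M₄M₅ = 11·7·27 = 2079.
Length 3: M₁..M₃: k=1: 0+6270+9·30·11=9240; k=2: 5130+0+9·19·11=7011 → min 7011 | M₂..M₄: k=2: 0+1463+30·19·7=5453; k=3: 6270+0+30·11·7=8580 → min 5453 | M₃..M₅: k=3: 0+2079+19·11·27=7722; k=4: 1463+0+19·7·27=5054 → min 5054.
Length 4: M₁..M₄: k=1: 0+5453+9·30·7=7343; k=2: 5130+1463+9·19·7=7790; k=3: 7011+0+9·11·7=7704 → min 7343 | M₂..M₅: k=2: 0+5054+30·19·27=20444; k=3: 6270+2079+30·11·27=17259; k=4: 5453+0+30·7·27=11123 → min 11123.
Length 5: M₁..M₅: k=1: 0+11123+9·30·27=18413; k=2: 5130+5054+9·19·27=14801; k=3: 7011+2079+9·11·27=11763; k=4: 7343+0+9·7·27=9044 → min 9044.
Optimal order: ((M₁ × (M₂ × (M₃ × M₄))) × M₅) with cost 9044.

9044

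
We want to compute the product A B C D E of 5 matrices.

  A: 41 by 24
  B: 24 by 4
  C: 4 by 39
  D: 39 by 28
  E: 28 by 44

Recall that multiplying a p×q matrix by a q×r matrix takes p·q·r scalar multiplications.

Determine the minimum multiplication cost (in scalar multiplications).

Adjacent pairs: AB = 41·24·4 = 3936; BC = 24·4·39 = 3744; CD = 4·39·28 = 4368; DE = 39·28·44 = 48048.
Length 3: A..C: k=1: 0+3744+41·24·39=42120; k=2: 3936+0+41·4·39=10332 → min 10332 | B..D: k=2: 0+4368+24·4·28=7056; k=3: 3744+0+24·39·28=29952 → min 7056 | C..E: k=3: 0+48048+4·39·44=54912; k=4: 4368+0+4·28·44=9296 → min 9296.
Length 4: A..D: k=1: 0+7056+41·24·28=34608; k=2: 3936+4368+41·4·28=12896; k=3: 10332+0+41·39·28=55104 → min 12896 | B..E: k=2: 0+9296+24·4·44=13520; k=3: 3744+48048+24·39·44=92976; k=4: 7056+0+24·28·44=36624 → min 13520.
Length 5: A..E: k=1: 0+13520+41·24·44=56816; k=2: 3936+9296+41·4·44=20448; k=3: 10332+48048+41·39·44=128736; k=4: 12896+0+41·28·44=63408 → min 20448.
Optimal order: ((A B) ((C D) E)) with cost 20448.

20448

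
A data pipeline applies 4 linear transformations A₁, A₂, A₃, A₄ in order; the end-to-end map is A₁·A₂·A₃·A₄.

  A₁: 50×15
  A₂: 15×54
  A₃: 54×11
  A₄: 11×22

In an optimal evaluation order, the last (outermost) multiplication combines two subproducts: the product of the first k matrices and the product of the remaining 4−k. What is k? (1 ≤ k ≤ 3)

Adjacent pairs: A₁A₂ = 50·15·54 = 40500; A₂A₃ = 15·54·11 = 8910; A₃A₄ = 54·11·22 = 13068.
Length 3: A₁..A₃: k=1: 0+8910+50·15·11=17160; k=2: 40500+0+50·54·11=70200 → min 17160 | A₂..A₄: k=2: 0+13068+15·54·22=30888; k=3: 8910+0+15·11·22=12540 → min 12540.
Top-level splits: k=1: (A₁..A₁)·(A₂..A₄) → 0+12540+50·15·22 = 29040; k=2: (A₁..A₂)·(A₃..A₄) → 40500+13068+50·54·22 = 112968; k=3: (A₁..A₃)·(A₄..A₄) → 17160+0+50·11·22 = 29260.
Best split is after A₁, i.e. k = 1.

1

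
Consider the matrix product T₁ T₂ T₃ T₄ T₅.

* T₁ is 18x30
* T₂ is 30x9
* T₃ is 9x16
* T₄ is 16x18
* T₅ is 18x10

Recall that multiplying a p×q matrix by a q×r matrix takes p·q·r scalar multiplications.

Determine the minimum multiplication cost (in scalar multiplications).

10692

Adjacent pairs: T₁T₂ = 18·30·9 = 4860; T₂T₃ = 30·9·16 = 4320; T₃T₄ = 9·16·18 = 2592; T₄T₅ = 16·18·10 = 2880.
Length 3: T₁..T₃: k=1: 0+4320+18·30·16=12960; k=2: 4860+0+18·9·16=7452 → min 7452 | T₂..T₄: k=2: 0+2592+30·9·18=7452; k=3: 4320+0+30·16·18=12960 → min 7452 | T₃..T₅: k=3: 0+2880+9·16·10=4320; k=4: 2592+0+9·18·10=4212 → min 4212.
Length 4: T₁..T₄: k=1: 0+7452+18·30·18=17172; k=2: 4860+2592+18·9·18=10368; k=3: 7452+0+18·16·18=12636 → min 10368 | T₂..T₅: k=2: 0+4212+30·9·10=6912; k=3: 4320+2880+30·16·10=12000; k=4: 7452+0+30·18·10=12852 → min 6912.
Length 5: T₁..T₅: k=1: 0+6912+18·30·10=12312; k=2: 4860+4212+18·9·10=10692; k=3: 7452+2880+18·16·10=13212; k=4: 10368+0+18·18·10=13608 → min 10692.
Optimal order: ((T₁ T₂) ((T₃ T₄) T₅)) with cost 10692.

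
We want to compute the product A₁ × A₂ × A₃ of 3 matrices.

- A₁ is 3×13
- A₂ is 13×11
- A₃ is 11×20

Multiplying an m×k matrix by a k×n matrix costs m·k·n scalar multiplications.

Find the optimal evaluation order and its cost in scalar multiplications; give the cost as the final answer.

(A₁ × (A₂ × A₃)): cost 3640.
((A₁ × A₂) × A₃): cost 1089.
Optimal: ((A₁ × A₂) × A₃) with cost 1089.

1089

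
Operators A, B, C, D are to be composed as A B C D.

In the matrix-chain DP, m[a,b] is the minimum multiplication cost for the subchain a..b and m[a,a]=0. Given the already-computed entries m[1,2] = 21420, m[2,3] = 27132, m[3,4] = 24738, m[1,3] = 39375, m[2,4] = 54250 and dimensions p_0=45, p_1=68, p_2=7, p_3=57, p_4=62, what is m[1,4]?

65688

m[1,4] = min over k∈[1,3] of m[1,k]+m[k+1,4]+p_{0}·p_k·p_{4}.
k=1: 0 + 54250 + 45·68·62 = 243970; k=2: 21420 + 24738 + 45·7·62 = 65688; k=3: 39375 + 0 + 45·57·62 = 198405.
Minimum: 65688 at k=2.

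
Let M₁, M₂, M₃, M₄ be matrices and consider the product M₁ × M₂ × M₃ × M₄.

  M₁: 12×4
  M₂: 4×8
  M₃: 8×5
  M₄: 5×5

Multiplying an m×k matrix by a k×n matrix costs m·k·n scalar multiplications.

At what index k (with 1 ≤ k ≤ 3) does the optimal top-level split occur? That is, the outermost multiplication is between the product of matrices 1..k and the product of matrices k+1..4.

1

Adjacent pairs: M₁M₂ = 12·4·8 = 384; M₂M₃ = 4·8·5 = 160; M₃M₄ = 8·5·5 = 200.
Length 3: M₁..M₃: k=1: 0+160+12·4·5=400; k=2: 384+0+12·8·5=864 → min 400 | M₂..M₄: k=2: 0+200+4·8·5=360; k=3: 160+0+4·5·5=260 → min 260.
Top-level splits: k=1: (M₁..M₁)·(M₂..M₄) → 0+260+12·4·5 = 500; k=2: (M₁..M₂)·(M₃..M₄) → 384+200+12·8·5 = 1064; k=3: (M₁..M₃)·(M₄..M₄) → 400+0+12·5·5 = 700.
Best split is after M₁, i.e. k = 1.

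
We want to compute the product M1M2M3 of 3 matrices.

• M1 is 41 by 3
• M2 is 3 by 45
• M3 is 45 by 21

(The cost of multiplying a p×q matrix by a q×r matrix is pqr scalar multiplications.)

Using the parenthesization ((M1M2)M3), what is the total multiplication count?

(M1M2): 41×3 by 3×45 → 41×45, cost 41·3·45 = 5535
((M1M2)M3): 41×45 by 45×21 → 41×21, cost 41·45·21 = 38745; cumulative 44280
Total: 44280 scalar multiplications.

44280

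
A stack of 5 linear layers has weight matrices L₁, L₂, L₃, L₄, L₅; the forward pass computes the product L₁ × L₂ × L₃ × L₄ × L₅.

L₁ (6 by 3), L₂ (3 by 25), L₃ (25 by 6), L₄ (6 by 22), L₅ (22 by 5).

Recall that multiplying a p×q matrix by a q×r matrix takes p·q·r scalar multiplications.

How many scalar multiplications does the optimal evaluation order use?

1266

Adjacent pairs: L₁L₂ = 6·3·25 = 450; L₂L₃ = 3·25·6 = 450; L₃L₄ = 25·6·22 = 3300; L₄L₅ = 6·22·5 = 660.
Length 3: L₁..L₃: k=1: 0+450+6·3·6=558; k=2: 450+0+6·25·6=1350 → min 558 | L₂..L₄: k=2: 0+3300+3·25·22=4950; k=3: 450+0+3·6·22=846 → min 846 | L₃..L₅: k=3: 0+660+25·6·5=1410; k=4: 3300+0+25·22·5=6050 → min 1410.
Length 4: L₁..L₄: k=1: 0+846+6·3·22=1242; k=2: 450+3300+6·25·22=7050; k=3: 558+0+6·6·22=1350 → min 1242 | L₂..L₅: k=2: 0+1410+3·25·5=1785; k=3: 450+660+3·6·5=1200; k=4: 846+0+3·22·5=1176 → min 1176.
Length 5: L₁..L₅: k=1: 0+1176+6·3·5=1266; k=2: 450+1410+6·25·5=2610; k=3: 558+660+6·6·5=1398; k=4: 1242+0+6·22·5=1902 → min 1266.
Optimal order: (L₁ × (((L₂ × L₃) × L₄) × L₅)) with cost 1266.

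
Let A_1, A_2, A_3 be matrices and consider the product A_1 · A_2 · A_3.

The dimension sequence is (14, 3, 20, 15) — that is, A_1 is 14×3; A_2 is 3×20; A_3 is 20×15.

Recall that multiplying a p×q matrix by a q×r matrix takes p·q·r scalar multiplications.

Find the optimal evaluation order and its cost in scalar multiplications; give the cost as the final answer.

1530

(A_1 · (A_2 · A_3)): cost 1530.
((A_1 · A_2) · A_3): cost 5040.
Optimal: (A_1 · (A_2 · A_3)) with cost 1530.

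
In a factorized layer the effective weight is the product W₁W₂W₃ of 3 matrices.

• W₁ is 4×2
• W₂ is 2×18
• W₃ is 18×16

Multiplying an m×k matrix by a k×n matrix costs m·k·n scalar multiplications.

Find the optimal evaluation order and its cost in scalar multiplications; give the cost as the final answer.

704

(W₁(W₂W₃)): cost 704.
((W₁W₂)W₃): cost 1296.
Optimal: (W₁(W₂W₃)) with cost 704.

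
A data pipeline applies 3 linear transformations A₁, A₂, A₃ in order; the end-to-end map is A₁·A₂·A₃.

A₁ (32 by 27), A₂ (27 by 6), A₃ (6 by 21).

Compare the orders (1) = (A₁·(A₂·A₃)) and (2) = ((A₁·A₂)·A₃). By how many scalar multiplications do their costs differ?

12330

Order (1) = (A₁·(A₂·A₃)): (A₂·A₃): 27×6 by 6×21 → 27×21, cost 27·6·21 = 3402; (A₁·(A₂·A₃)): 32×27 by 27×21 → 32×21, cost 32·27·21 = 18144; cumulative 21546. Total 21546.
Order (2) = ((A₁·A₂)·A₃): (A₁·A₂): 32×27 by 27×6 → 32×6, cost 32·27·6 = 5184; ((A₁·A₂)·A₃): 32×6 by 6×21 → 32×21, cost 32·6·21 = 4032; cumulative 9216. Total 9216.
Difference: |21546 − 9216| = 12330.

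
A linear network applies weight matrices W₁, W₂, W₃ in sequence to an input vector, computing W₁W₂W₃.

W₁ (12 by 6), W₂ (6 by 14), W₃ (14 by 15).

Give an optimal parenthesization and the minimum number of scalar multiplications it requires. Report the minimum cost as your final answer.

2340

(W₁(W₂W₃)): cost 2340.
((W₁W₂)W₃): cost 3528.
Optimal: (W₁(W₂W₃)) with cost 2340.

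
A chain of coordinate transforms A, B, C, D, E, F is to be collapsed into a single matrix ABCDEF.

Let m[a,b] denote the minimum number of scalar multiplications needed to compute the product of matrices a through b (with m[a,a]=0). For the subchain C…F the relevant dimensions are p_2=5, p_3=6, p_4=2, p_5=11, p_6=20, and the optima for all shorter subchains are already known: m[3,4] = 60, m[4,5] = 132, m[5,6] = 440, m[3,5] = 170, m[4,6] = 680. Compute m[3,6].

m[3,6] = min over k∈[3,5] of m[3,k]+m[k+1,6]+p_{2}·p_k·p_{6}.
k=3: 0 + 680 + 5·6·20 = 1280; k=4: 60 + 440 + 5·2·20 = 700; k=5: 170 + 0 + 5·11·20 = 1270.
Minimum: 700 at k=4.

700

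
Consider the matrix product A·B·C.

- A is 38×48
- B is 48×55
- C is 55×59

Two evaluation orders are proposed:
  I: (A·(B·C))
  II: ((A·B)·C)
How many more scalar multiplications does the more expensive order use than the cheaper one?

Order I = (A·(B·C)): (B·C): 48×55 by 55×59 → 48×59, cost 48·55·59 = 155760; (A·(B·C)): 38×48 by 48×59 → 38×59, cost 38·48·59 = 107616; cumulative 263376. Total 263376.
Order II = ((A·B)·C): (A·B): 38×48 by 48×55 → 38×55, cost 38·48·55 = 100320; ((A·B)·C): 38×55 by 55×59 → 38×59, cost 38·55·59 = 123310; cumulative 223630. Total 223630.
Difference: |263376 − 223630| = 39746.

39746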